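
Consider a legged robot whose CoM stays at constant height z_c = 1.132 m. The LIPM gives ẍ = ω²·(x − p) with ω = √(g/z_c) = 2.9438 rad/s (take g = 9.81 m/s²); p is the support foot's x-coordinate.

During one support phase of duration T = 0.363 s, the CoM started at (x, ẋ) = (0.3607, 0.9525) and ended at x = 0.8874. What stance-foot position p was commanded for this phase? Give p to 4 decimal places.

p = 0.1833

ωT = 2.9438·0.363 = 1.068599; cosh(ωT) = 1.627394, sinh(ωT) = 1.283905
x(T) = p + (x₀−p)·cosh(ωT) + (ẋ₀/ω)·sinh(ωT) ⇒ p·(1 − cosh) = x(T) − x₀·cosh − (ẋ₀/ω)·sinh
numerator   = 0.8874 − (0.3607)·1.627394 − (0.9525/2.9438)·1.283905 = -0.115023
denominator = 1 − 1.627394 = -0.627394
p = -0.115023 / -0.627394 = 0.1833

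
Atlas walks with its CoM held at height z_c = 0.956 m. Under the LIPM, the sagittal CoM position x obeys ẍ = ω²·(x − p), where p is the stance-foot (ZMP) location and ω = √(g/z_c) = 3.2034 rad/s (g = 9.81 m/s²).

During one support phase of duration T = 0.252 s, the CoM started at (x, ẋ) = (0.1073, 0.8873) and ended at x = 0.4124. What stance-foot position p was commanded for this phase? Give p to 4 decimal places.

ωT = 3.2034·0.252 = 0.807257; cosh(ωT) = 1.343915, sinh(ωT) = 0.897835
x(T) = p + (x₀−p)·cosh(ωT) + (ẋ₀/ω)·sinh(ωT) ⇒ p·(1 − cosh) = x(T) − x₀·cosh − (ẋ₀/ω)·sinh
numerator   = 0.4124 − (0.1073)·1.343915 − (0.8873/3.2034)·0.897835 = 0.019509
denominator = 1 − 1.343915 = -0.343915
p = 0.019509 / -0.343915 = -0.0567

p = -0.0567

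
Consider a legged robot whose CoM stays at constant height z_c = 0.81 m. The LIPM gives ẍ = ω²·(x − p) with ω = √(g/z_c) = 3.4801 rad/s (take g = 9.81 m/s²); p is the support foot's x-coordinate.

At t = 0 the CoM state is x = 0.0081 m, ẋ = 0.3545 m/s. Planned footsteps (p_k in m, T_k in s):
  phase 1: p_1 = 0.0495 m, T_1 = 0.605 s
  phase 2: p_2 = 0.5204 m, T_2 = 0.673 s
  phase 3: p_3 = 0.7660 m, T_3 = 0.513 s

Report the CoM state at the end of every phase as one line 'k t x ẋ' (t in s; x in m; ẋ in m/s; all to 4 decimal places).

1 0.6050 0.2890 0.8942
2 1.2780 0.6299 0.5446
3 1.7910 0.8023 0.2971

phase 1: p=0.0495, T=0.605, ωT=2.105460, cosh=4.166336, sinh=4.044547; start (x,ẋ)=(0.008100, 0.354500) → end (x,ẋ)=(0.289011, 0.894244)
phase 2: p=0.5204, T=0.673, ωT=2.342107, cosh=5.249630, sinh=5.153506; start (x,ẋ)=(0.289011, 0.894244) → end (x,ẋ)=(0.629934, 0.544552)
phase 3: p=0.7660, T=0.513, ωT=1.785291, cosh=3.064532, sinh=2.896784; start (x,ẋ)=(0.629934, 0.544552) → end (x,ẋ)=(0.802298, 0.297100)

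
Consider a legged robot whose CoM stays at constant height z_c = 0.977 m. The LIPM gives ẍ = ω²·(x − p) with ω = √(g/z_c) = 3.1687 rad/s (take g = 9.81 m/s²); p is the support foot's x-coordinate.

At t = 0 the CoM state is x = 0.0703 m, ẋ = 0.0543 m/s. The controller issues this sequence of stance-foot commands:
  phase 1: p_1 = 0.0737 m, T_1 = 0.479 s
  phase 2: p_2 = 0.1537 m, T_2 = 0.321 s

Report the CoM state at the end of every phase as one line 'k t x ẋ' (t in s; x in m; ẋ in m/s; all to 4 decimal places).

1 0.4790 0.1028 0.1064
2 0.8000 0.1145 -0.0275

phase 1: p=0.0737, T=0.479, ωT=1.517807, cosh=2.390701, sinh=2.171509; start (x,ẋ)=(0.070300, 0.054300) → end (x,ẋ)=(0.102783, 0.106420)
phase 2: p=0.1537, T=0.321, ωT=1.017153, cosh=1.563467, sinh=1.201843; start (x,ẋ)=(0.102783, 0.106420) → end (x,ẋ)=(0.114457, -0.027520)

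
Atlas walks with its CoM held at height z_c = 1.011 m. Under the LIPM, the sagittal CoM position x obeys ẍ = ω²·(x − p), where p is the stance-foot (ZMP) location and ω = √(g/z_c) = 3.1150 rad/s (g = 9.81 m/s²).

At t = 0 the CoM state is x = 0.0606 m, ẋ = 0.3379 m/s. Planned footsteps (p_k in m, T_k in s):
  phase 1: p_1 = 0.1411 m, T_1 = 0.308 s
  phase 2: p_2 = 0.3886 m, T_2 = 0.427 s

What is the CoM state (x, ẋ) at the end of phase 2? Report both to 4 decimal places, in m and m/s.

x = 0.0164, ẋ = -0.8959

phase 1: p=0.1411, T=0.308, ωT=0.959420, cosh=1.496649, sinh=1.113534; start (x,ẋ)=(0.060600, 0.337900) → end (x,ẋ)=(0.141410, 0.226491)
phase 2: p=0.3886, T=0.427, ωT=1.330105, cosh=2.022945, sinh=1.758495; start (x,ẋ)=(0.141410, 0.226491) → end (x,ẋ)=(0.016409, -0.895855)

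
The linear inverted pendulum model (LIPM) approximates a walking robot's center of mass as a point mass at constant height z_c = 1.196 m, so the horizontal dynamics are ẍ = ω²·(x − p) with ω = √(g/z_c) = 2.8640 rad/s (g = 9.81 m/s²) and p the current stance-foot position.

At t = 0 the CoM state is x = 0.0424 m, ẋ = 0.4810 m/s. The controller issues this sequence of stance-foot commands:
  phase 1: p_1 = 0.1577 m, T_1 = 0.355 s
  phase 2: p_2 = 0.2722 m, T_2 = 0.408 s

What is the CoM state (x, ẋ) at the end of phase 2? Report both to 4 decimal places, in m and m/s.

x = 0.2884, ẋ = 0.2395

phase 1: p=0.1577, T=0.355, ωT=1.016720, cosh=1.562947, sinh=1.201167; start (x,ẋ)=(0.042400, 0.481000) → end (x,ẋ)=(0.179225, 0.355129)
phase 2: p=0.2722, T=0.408, ωT=1.168512, cosh=1.764015, sinh=1.453186; start (x,ẋ)=(0.179225, 0.355129) → end (x,ẋ)=(0.288381, 0.239496)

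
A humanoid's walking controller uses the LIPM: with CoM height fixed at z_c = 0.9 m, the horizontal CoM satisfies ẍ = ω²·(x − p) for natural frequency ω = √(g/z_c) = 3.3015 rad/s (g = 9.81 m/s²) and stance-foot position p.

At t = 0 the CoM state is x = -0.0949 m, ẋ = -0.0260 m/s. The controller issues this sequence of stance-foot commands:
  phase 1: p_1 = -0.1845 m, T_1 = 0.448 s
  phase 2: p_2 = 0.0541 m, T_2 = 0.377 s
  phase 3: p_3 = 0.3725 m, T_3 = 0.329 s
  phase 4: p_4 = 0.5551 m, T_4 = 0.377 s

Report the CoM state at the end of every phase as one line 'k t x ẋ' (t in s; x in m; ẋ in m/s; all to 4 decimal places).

phase 1: p=-0.1845, T=0.448, ωT=1.479072, cosh=2.308360, sinh=2.080511; start (x,ẋ)=(-0.094900, -0.026000) → end (x,ẋ)=(0.005945, 0.555428)
phase 2: p=0.0541, T=0.377, ωT=1.244665, cosh=1.879905, sinh=1.591868; start (x,ẋ)=(0.005945, 0.555428) → end (x,ẋ)=(0.231380, 0.791068)
phase 3: p=0.3725, T=0.329, ωT=1.086194, cosh=1.650236, sinh=1.312738; start (x,ẋ)=(0.231380, 0.791068) → end (x,ẋ)=(0.454163, 0.693836)
phase 4: p=0.5551, T=0.377, ωT=1.244665, cosh=1.879905, sinh=1.591868; start (x,ẋ)=(0.454163, 0.693836) → end (x,ẋ)=(0.699891, 0.773864)

1 0.4480 0.0059 0.5554
2 0.8250 0.2314 0.7911
3 1.1540 0.4542 0.6938
4 1.5310 0.6999 0.7739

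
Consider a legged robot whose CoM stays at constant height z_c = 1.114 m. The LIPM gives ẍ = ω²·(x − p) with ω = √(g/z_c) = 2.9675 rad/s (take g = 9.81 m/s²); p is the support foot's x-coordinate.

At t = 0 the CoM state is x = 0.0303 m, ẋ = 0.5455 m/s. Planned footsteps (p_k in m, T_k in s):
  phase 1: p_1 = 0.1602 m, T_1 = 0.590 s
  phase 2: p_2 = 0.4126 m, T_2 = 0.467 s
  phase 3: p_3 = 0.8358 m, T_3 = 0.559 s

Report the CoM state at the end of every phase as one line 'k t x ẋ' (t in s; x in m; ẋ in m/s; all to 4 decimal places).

phase 1: p=0.1602, T=0.590, ωT=1.750825, cosh=2.966491, sinh=2.792861; start (x,ẋ)=(0.030300, 0.545500) → end (x,ẋ)=(0.288250, 0.541634)
phase 2: p=0.4126, T=0.467, ωT=1.385822, cosh=2.124115, sinh=1.873998; start (x,ẋ)=(0.288250, 0.541634) → end (x,ẋ)=(0.490511, 0.458971)
phase 3: p=0.8358, T=0.559, ωT=1.658833, cosh=2.721768, sinh=2.531407; start (x,ẋ)=(0.490511, 0.458971) → end (x,ẋ)=(0.287527, -1.344579)

1 0.5900 0.2882 0.5416
2 1.0570 0.4905 0.4590
3 1.6160 0.2875 -1.3446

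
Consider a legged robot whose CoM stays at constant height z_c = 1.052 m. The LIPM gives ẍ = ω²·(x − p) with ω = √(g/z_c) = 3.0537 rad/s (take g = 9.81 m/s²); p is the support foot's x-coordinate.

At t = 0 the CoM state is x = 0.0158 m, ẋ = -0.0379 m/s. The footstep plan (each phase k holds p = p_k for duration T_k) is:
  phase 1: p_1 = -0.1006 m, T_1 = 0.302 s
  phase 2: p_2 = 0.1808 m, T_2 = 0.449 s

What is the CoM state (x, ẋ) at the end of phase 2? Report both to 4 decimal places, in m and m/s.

x = 0.1124, ẋ = -0.0304

phase 1: p=-0.1006, T=0.302, ωT=0.922217, cosh=1.456249, sinh=1.058612; start (x,ẋ)=(0.015800, -0.037900) → end (x,ẋ)=(0.055769, 0.321093)
phase 2: p=0.1808, T=0.449, ωT=1.371111, cosh=2.096776, sinh=1.842951; start (x,ẋ)=(0.055769, 0.321093) → end (x,ẋ)=(0.112421, -0.030394)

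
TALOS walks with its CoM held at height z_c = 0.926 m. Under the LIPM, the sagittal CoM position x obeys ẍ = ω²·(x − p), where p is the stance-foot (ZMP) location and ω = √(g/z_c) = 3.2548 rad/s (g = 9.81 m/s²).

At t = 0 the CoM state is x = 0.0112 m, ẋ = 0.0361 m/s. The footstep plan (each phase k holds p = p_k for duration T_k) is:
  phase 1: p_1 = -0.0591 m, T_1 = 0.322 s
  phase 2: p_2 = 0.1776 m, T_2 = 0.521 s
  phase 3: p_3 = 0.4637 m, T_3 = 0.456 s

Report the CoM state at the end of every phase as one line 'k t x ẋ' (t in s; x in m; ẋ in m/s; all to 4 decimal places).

1 0.3220 0.0673 0.3440
2 0.8430 0.1453 0.0240
3 1.2990 -0.2592 -2.1125

phase 1: p=-0.0591, T=0.322, ωT=1.048046, cosh=1.601347, sinh=1.250725; start (x,ẋ)=(0.011200, 0.036100) → end (x,ẋ)=(0.067347, 0.343990)
phase 2: p=0.1776, T=0.521, ωT=1.695751, cosh=2.817099, sinh=2.633638; start (x,ẋ)=(0.067347, 0.343990) → end (x,ẋ)=(0.145347, 0.023968)
phase 3: p=0.4637, T=0.456, ωT=1.484189, cosh=2.319036, sinh=2.092350; start (x,ẋ)=(0.145347, 0.023968) → end (x,ẋ)=(-0.259164, -2.112457)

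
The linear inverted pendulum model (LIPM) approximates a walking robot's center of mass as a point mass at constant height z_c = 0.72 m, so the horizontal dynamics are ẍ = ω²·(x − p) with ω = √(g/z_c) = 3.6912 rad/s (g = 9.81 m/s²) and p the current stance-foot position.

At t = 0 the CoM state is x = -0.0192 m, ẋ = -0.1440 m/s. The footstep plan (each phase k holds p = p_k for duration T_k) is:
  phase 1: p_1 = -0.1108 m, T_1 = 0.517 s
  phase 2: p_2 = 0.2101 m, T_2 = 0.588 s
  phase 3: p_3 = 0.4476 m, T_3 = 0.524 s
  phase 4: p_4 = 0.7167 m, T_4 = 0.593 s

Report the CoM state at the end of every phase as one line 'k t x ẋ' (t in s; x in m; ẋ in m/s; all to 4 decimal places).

1 0.5170 0.0762 0.6186
2 1.1050 0.3403 0.6076
3 1.6290 0.6262 0.8045
4 2.2220 1.2684 2.1640

phase 1: p=-0.1108, T=0.517, ωT=1.908350, cosh=3.445141, sinh=3.296817; start (x,ẋ)=(-0.019200, -0.144000) → end (x,ẋ)=(0.076161, 0.618599)
phase 2: p=0.2101, T=0.588, ωT=2.170426, cosh=4.438071, sinh=4.323942; start (x,ẋ)=(0.076161, 0.618599) → end (x,ẋ)=(0.340306, 0.607642)
phase 3: p=0.4476, T=0.524, ωT=1.934189, cosh=3.531486, sinh=3.386944; start (x,ẋ)=(0.340306, 0.607642) → end (x,ẋ)=(0.626248, 0.804500)
phase 4: p=0.7167, T=0.593, ωT=2.188882, cosh=4.518634, sinh=4.406592; start (x,ẋ)=(0.626248, 0.804500) → end (x,ẋ)=(1.268401, 2.163985)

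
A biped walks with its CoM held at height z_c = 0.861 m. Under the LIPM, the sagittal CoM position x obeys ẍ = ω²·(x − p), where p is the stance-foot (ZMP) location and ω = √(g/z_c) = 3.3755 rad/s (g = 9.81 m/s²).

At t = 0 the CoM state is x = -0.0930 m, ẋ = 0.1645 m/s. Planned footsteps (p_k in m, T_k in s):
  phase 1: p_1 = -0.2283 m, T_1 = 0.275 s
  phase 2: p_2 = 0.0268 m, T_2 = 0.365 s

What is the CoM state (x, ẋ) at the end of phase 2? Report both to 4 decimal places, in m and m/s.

x = 0.3555, ẋ = 1.3269

phase 1: p=-0.2283, T=0.275, ωT=0.928263, cosh=1.462675, sinh=1.067435; start (x,ẋ)=(-0.093000, 0.164500) → end (x,ẋ)=(0.021620, 0.728113)
phase 2: p=0.0268, T=0.365, ωT=1.232058, cosh=1.859984, sinh=1.568292; start (x,ẋ)=(0.021620, 0.728113) → end (x,ẋ)=(0.355454, 1.326855)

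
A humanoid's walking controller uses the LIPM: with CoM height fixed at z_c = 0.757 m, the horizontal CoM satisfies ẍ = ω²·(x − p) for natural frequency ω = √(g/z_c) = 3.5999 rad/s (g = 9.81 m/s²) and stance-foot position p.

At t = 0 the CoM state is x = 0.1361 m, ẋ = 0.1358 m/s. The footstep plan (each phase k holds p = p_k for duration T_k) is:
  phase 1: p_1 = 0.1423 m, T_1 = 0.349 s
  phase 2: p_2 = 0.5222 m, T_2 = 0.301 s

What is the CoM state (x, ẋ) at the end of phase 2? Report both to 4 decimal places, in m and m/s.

x = 0.0581, ẋ = -1.1928

phase 1: p=0.1423, T=0.349, ωT=1.256365, cosh=1.898659, sinh=1.613972; start (x,ẋ)=(0.136100, 0.135800) → end (x,ẋ)=(0.191413, 0.221815)
phase 2: p=0.5222, T=0.301, ωT=1.083570, cosh=1.646798, sinh=1.308413; start (x,ẋ)=(0.191413, 0.221815) → end (x,ẋ)=(0.058080, -1.192775)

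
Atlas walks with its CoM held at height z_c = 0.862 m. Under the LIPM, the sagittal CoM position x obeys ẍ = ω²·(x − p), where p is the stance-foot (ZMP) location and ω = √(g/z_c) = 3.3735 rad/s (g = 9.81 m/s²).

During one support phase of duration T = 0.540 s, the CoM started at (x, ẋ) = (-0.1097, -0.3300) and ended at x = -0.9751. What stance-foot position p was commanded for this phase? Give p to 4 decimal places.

p = 0.1532

ωT = 3.3735·0.540 = 1.821690; cosh(ωT) = 3.172025, sinh(ωT) = 3.010273
x(T) = p + (x₀−p)·cosh(ωT) + (ẋ₀/ω)·sinh(ωT) ⇒ p·(1 − cosh) = x(T) − x₀·cosh − (ẋ₀/ω)·sinh
numerator   = -0.9751 − (-0.1097)·3.172025 − (-0.3300/3.3735)·3.010273 = -0.332660
denominator = 1 − 3.172025 = -2.172025
p = -0.332660 / -2.172025 = 0.1532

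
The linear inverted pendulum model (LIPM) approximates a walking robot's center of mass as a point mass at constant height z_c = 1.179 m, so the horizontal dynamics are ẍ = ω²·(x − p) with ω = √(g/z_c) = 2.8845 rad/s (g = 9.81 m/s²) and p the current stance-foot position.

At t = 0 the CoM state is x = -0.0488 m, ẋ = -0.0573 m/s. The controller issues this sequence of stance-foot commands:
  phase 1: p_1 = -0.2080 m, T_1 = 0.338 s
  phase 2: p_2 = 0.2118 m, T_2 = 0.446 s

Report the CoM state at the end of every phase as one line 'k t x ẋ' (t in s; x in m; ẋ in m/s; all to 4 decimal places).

1 0.3380 0.0105 0.4353
2 0.7840 0.0719 -0.1229

phase 1: p=-0.2080, T=0.338, ωT=0.974961, cosh=1.514135, sinh=1.136928; start (x,ẋ)=(-0.048800, -0.057300) → end (x,ẋ)=(0.010466, 0.435332)
phase 2: p=0.2118, T=0.446, ωT=1.286487, cosh=1.948143, sinh=1.671904; start (x,ẋ)=(0.010466, 0.435332) → end (x,ẋ)=(0.071897, -0.122869)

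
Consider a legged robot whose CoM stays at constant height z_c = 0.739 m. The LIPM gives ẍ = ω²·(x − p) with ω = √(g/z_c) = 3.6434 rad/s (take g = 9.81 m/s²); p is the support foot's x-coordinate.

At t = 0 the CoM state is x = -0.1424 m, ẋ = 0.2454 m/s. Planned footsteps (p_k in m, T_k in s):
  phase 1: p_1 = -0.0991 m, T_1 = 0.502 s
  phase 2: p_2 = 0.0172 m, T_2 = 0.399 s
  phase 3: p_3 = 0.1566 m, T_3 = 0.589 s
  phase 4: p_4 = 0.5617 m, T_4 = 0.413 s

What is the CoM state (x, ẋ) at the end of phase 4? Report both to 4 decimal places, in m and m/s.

phase 1: p=-0.0991, T=0.502, ωT=1.828987, cosh=3.194075, sinh=3.033499; start (x,ẋ)=(-0.142400, 0.245400) → end (x,ẋ)=(-0.033083, 0.305264)
phase 2: p=0.0172, T=0.399, ωT=1.453717, cosh=2.256344, sinh=2.022644; start (x,ẋ)=(-0.033083, 0.305264) → end (x,ẋ)=(0.073212, 0.318228)
phase 3: p=0.1566, T=0.589, ωT=2.145963, cosh=4.333612, sinh=4.216656; start (x,ẋ)=(0.073212, 0.318228) → end (x,ẋ)=(0.163527, 0.097988)
phase 4: p=0.5617, T=0.413, ωT=1.504724, cosh=2.362495, sinh=2.140417; start (x,ẋ)=(0.163527, 0.097988) → end (x,ẋ)=(-0.321416, -2.873614)

x = -0.3214, ẋ = -2.8736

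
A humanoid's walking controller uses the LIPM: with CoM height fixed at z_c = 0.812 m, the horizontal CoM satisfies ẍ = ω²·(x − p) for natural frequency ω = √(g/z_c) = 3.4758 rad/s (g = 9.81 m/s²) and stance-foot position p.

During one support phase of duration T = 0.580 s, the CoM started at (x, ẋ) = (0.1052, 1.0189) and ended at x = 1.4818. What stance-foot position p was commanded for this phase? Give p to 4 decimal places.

p = 0.0004

ωT = 3.4758·0.580 = 2.015964; cosh(ωT) = 3.820577, sinh(ωT) = 3.687385
x(T) = p + (x₀−p)·cosh(ωT) + (ẋ₀/ω)·sinh(ωT) ⇒ p·(1 − cosh) = x(T) − x₀·cosh − (ẋ₀/ω)·sinh
numerator   = 1.4818 − (0.1052)·3.820577 − (1.0189/3.4758)·3.687385 = -0.001049
denominator = 1 − 3.820577 = -2.820577
p = -0.001049 / -2.820577 = 0.0004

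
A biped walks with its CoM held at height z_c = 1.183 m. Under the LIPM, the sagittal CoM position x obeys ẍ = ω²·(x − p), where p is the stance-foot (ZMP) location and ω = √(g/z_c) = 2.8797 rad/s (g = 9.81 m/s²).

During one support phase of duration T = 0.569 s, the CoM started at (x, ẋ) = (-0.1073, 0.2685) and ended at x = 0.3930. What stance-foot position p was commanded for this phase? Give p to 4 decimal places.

ωT = 2.8797·0.569 = 1.638549; cosh(ωT) = 2.670979, sinh(ωT) = 2.476717
x(T) = p + (x₀−p)·cosh(ωT) + (ẋ₀/ω)·sinh(ωT) ⇒ p·(1 − cosh) = x(T) − x₀·cosh − (ẋ₀/ω)·sinh
numerator   = 0.3930 − (-0.1073)·2.670979 − (0.2685/2.8797)·2.476717 = 0.448670
denominator = 1 − 2.670979 = -1.670979
p = 0.448670 / -1.670979 = -0.2685

p = -0.2685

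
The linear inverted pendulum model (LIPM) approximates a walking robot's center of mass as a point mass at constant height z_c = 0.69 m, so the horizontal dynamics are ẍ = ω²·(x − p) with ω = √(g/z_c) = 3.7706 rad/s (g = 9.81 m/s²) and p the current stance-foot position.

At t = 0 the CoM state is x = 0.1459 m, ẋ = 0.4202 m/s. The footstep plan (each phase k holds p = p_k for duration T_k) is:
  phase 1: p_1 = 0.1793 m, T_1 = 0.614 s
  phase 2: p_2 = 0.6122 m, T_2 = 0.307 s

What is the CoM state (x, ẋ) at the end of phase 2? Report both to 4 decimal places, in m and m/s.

x = 1.1106, ẋ = 2.4090

phase 1: p=0.1793, T=0.614, ωT=2.315148, cosh=5.112589, sinh=5.013837; start (x,ẋ)=(0.145900, 0.420200) → end (x,ẋ)=(0.567287, 1.516877)
phase 2: p=0.6122, T=0.307, ωT=1.157574, cosh=1.748226, sinh=1.433978; start (x,ẋ)=(0.567287, 1.516877) → end (x,ẋ)=(1.110559, 2.409003)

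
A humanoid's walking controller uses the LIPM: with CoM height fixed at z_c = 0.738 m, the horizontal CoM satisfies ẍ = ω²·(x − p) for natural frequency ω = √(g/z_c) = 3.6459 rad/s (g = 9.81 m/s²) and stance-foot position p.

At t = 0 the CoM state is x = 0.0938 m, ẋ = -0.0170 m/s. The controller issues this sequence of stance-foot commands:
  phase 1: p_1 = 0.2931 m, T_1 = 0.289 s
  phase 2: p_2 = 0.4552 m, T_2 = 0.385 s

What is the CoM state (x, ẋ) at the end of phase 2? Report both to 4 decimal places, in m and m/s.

phase 1: p=0.2931, T=0.289, ωT=1.053665, cosh=1.608401, sinh=1.259743; start (x,ẋ)=(0.093800, -0.017000) → end (x,ẋ)=(-0.033328, -0.942707)
phase 2: p=0.4552, T=0.385, ωT=1.403672, cosh=2.157905, sinh=1.912211; start (x,ẋ)=(-0.033328, -0.942707) → end (x,ẋ)=(-1.093431, -5.440160)

x = -1.0934, ẋ = -5.4402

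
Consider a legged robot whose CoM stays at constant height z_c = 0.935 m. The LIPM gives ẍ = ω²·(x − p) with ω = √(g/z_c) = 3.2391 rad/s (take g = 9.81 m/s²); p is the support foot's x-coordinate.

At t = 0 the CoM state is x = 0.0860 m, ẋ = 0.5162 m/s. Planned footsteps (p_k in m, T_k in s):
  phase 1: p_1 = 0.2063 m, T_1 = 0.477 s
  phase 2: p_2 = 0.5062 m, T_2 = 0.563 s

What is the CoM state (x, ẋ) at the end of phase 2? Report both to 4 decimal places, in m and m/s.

x = 0.1156, ẋ = -1.0772

phase 1: p=0.2063, T=0.477, ωT=1.545051, cosh=2.450755, sinh=2.237454; start (x,ẋ)=(0.086000, 0.516200) → end (x,ẋ)=(0.268047, 0.393225)
phase 2: p=0.5062, T=0.563, ωT=1.823613, cosh=3.177820, sinh=3.016379; start (x,ẋ)=(0.268047, 0.393225) → end (x,ẋ)=(0.115578, -1.077244)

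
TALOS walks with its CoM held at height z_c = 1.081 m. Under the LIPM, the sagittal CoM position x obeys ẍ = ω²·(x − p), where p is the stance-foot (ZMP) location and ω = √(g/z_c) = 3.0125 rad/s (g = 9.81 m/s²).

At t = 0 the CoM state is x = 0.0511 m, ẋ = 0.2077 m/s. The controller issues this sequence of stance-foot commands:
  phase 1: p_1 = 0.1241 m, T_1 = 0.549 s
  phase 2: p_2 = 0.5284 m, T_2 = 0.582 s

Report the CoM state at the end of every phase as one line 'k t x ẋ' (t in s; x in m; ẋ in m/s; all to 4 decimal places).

1 0.5490 0.0999 0.0090
2 1.1310 -0.7372 -3.5876

phase 1: p=0.1241, T=0.549, ωT=1.653863, cosh=2.709220, sinh=2.517911; start (x,ẋ)=(0.051100, 0.207700) → end (x,ẋ)=(0.099927, 0.008985)
phase 2: p=0.5284, T=0.582, ωT=1.753275, cosh=2.973343, sinh=2.800137; start (x,ẋ)=(0.099927, 0.008985) → end (x,ẋ)=(-0.737246, -3.587632)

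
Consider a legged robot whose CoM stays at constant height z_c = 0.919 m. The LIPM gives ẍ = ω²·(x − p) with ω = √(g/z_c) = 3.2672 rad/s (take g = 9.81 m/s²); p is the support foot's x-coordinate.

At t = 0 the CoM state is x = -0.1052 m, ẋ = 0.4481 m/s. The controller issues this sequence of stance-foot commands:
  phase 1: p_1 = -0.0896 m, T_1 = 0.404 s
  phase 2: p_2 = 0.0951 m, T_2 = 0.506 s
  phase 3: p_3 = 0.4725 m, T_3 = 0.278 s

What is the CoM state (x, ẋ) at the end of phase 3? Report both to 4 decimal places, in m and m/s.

x = 1.6706, ẋ = 4.4683

phase 1: p=-0.0896, T=0.404, ωT=1.319949, cosh=2.005189, sinh=1.738040; start (x,ẋ)=(-0.105200, 0.448100) → end (x,ẋ)=(0.117493, 0.809940)
phase 2: p=0.0951, T=0.506, ωT=1.653203, cosh=2.707561, sinh=2.516125; start (x,ẋ)=(0.117493, 0.809940) → end (x,ẋ)=(0.779479, 2.377050)
phase 3: p=0.4725, T=0.278, ωT=0.908282, cosh=1.441637, sinh=1.038420; start (x,ẋ)=(0.779479, 2.377050) → end (x,ẋ)=(1.670555, 4.468339)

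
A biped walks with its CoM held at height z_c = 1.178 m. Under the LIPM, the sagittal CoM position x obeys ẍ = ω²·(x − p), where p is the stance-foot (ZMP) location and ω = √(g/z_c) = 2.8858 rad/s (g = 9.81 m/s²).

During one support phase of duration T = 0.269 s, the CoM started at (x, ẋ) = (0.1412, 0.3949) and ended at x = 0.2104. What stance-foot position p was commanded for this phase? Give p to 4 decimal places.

ωT = 2.8858·0.269 = 0.776280; cosh(ωT) = 1.316744, sinh(ωT) = 0.856629
x(T) = p + (x₀−p)·cosh(ωT) + (ẋ₀/ω)·sinh(ωT) ⇒ p·(1 − cosh) = x(T) − x₀·cosh − (ẋ₀/ω)·sinh
numerator   = 0.2104 − (0.1412)·1.316744 − (0.3949/2.8858)·0.856629 = -0.092747
denominator = 1 − 1.316744 = -0.316744
p = -0.092747 / -0.316744 = 0.2928

p = 0.2928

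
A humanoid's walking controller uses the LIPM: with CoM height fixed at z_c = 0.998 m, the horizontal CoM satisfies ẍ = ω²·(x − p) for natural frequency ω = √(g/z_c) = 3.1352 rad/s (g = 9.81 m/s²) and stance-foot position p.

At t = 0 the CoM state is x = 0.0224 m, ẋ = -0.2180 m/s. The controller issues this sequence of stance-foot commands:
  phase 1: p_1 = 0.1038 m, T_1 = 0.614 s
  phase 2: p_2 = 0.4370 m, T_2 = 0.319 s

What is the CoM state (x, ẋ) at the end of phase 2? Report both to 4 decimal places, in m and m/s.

x = -1.4840, ẋ = -5.6364

phase 1: p=0.1038, T=0.614, ωT=1.925013, cosh=3.500555, sinh=3.354681; start (x,ẋ)=(0.022400, -0.218000) → end (x,ẋ)=(-0.414406, -1.619253)
phase 2: p=0.4370, T=0.319, ωT=1.000129, cosh=1.543232, sinh=1.175400; start (x,ẋ)=(-0.414406, -1.619253) → end (x,ẋ)=(-1.483983, -5.636413)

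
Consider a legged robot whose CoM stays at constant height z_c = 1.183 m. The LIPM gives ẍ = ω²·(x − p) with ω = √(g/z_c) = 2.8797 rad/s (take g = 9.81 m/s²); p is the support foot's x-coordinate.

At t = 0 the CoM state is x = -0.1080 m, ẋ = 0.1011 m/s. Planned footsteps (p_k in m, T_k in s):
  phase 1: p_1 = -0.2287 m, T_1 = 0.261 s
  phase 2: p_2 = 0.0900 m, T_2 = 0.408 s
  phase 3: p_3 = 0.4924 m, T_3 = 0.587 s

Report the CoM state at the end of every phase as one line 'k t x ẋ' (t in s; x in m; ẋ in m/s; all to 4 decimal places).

phase 1: p=-0.2287, T=0.261, ωT=0.751602, cosh=1.296002, sinh=0.824391; start (x,ẋ)=(-0.108000, 0.101100) → end (x,ẋ)=(-0.043330, 0.417568)
phase 2: p=0.0900, T=0.408, ωT=1.174918, cosh=1.773360, sinh=1.464516; start (x,ẋ)=(-0.043330, 0.417568) → end (x,ẋ)=(0.065918, 0.178197)
phase 3: p=0.4924, T=0.587, ωT=1.690384, cosh=2.803005, sinh=2.618556; start (x,ẋ)=(0.065918, 0.178197) → end (x,ẋ)=(-0.540993, -2.716466)

1 0.2610 -0.0433 0.4176
2 0.6690 0.0659 0.1782
3 1.2560 -0.5410 -2.7165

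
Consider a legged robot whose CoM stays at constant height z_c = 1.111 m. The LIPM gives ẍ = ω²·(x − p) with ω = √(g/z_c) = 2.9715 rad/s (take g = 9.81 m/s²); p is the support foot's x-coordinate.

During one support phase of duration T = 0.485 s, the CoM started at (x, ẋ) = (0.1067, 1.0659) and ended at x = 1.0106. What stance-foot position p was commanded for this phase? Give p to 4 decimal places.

ωT = 2.9715·0.485 = 1.441177; cosh(ωT) = 2.231159, sinh(ωT) = 1.994510
x(T) = p + (x₀−p)·cosh(ωT) + (ẋ₀/ω)·sinh(ωT) ⇒ p·(1 − cosh) = x(T) − x₀·cosh − (ẋ₀/ω)·sinh
numerator   = 1.0106 − (0.1067)·2.231159 − (1.0659/2.9715)·1.994510 = 0.057089
denominator = 1 − 2.231159 = -1.231159
p = 0.057089 / -1.231159 = -0.0464

p = -0.0464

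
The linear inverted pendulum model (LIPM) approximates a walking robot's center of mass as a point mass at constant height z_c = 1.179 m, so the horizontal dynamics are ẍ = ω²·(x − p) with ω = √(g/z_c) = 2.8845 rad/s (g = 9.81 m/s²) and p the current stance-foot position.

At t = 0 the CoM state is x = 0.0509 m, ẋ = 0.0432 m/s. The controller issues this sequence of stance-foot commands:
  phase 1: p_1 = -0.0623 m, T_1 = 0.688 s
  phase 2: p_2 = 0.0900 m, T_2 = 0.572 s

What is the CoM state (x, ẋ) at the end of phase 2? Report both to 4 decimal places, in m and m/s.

x = 2.1080, ẋ = 5.8977

phase 1: p=-0.0623, T=0.688, ωT=1.984536, cosh=3.706558, sinh=3.569113; start (x,ẋ)=(0.050900, 0.043200) → end (x,ẋ)=(0.410735, 1.325529)
phase 2: p=0.0900, T=0.572, ωT=1.649934, cosh=2.699349, sinh=2.507287; start (x,ẋ)=(0.410735, 1.325529) → end (x,ẋ)=(2.107964, 5.897712)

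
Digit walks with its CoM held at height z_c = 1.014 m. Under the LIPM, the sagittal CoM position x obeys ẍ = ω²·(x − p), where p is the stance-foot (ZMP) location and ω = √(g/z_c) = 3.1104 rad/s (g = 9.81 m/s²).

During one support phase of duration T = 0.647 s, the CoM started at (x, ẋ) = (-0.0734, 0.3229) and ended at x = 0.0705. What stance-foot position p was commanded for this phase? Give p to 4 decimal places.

p = 0.0112

ωT = 3.1104·0.647 = 2.012429; cosh(ωT) = 3.807565, sinh(ωT) = 3.673901
x(T) = p + (x₀−p)·cosh(ωT) + (ẋ₀/ω)·sinh(ωT) ⇒ p·(1 − cosh) = x(T) − x₀·cosh − (ẋ₀/ω)·sinh
numerator   = 0.0705 − (-0.0734)·3.807565 − (0.3229/3.1104)·3.673901 = -0.031424
denominator = 1 − 3.807565 = -2.807565
p = -0.031424 / -2.807565 = 0.0112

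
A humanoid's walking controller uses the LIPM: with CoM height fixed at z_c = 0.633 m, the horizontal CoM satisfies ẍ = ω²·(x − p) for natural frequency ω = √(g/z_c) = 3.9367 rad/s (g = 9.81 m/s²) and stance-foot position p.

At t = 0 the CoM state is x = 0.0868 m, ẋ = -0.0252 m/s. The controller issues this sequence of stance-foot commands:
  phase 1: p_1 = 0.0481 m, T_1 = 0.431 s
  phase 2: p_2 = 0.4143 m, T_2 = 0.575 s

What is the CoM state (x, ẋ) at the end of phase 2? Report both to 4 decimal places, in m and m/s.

phase 1: p=0.0481, T=0.431, ωT=1.696718, cosh=2.819647, sinh=2.636363; start (x,ẋ)=(0.086800, -0.025200) → end (x,ẋ)=(0.140344, 0.330596)
phase 2: p=0.4143, T=0.575, ωT=2.263602, cosh=4.860825, sinh=4.756850; start (x,ẋ)=(0.140344, 0.330596) → end (x,ẋ)=(-0.517881, -3.523209)

x = -0.5179, ẋ = -3.5232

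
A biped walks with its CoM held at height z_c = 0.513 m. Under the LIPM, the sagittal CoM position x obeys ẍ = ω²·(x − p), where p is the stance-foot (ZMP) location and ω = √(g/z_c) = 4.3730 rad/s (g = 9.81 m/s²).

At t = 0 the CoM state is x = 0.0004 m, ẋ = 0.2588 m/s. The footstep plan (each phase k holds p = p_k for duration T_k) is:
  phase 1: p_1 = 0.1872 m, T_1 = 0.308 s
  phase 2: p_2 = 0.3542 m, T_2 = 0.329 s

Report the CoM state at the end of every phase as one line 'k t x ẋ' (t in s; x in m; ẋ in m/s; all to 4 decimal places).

1 0.3080 -0.0902 -0.9332
2 0.6370 -1.0595 -5.9425

phase 1: p=0.1872, T=0.308, ωT=1.346884, cosh=2.052737, sinh=1.792688; start (x,ẋ)=(0.000400, 0.258800) → end (x,ẋ)=(-0.090158, -0.933156)
phase 2: p=0.3542, T=0.329, ωT=1.438717, cosh=2.226258, sinh=1.989026; start (x,ẋ)=(-0.090158, -0.933156) → end (x,ẋ)=(-1.059494, -5.942473)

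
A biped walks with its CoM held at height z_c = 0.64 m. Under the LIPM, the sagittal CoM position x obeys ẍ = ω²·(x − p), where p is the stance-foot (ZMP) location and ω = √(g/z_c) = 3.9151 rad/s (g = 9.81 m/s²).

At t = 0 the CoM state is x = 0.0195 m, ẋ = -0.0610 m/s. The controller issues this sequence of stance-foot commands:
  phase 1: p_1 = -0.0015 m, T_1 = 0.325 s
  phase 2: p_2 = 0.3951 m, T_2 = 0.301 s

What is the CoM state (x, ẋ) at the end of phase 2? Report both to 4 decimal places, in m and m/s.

phase 1: p=-0.0015, T=0.325, ωT=1.272407, cosh=1.924796, sinh=1.644640; start (x,ẋ)=(0.019500, -0.061000) → end (x,ẋ)=(0.013296, 0.017805)
phase 2: p=0.3951, T=0.301, ωT=1.178445, cosh=1.778537, sinh=1.470781; start (x,ẋ)=(0.013296, 0.017805) → end (x,ẋ)=(-0.277264, -2.166857)

x = -0.2773, ẋ = -2.1669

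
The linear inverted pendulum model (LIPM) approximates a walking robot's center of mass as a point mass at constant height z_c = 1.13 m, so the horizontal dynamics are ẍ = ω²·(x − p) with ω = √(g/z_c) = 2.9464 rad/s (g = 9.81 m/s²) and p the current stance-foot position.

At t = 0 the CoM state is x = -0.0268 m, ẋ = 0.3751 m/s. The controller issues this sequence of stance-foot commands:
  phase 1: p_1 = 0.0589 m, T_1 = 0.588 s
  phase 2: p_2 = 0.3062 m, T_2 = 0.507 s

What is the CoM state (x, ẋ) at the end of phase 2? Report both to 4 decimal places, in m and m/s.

x = 0.2474, ẋ = 0.0154

phase 1: p=0.0589, T=0.588, ωT=1.732483, cosh=2.915761, sinh=2.738917; start (x,ẋ)=(-0.026800, 0.375100) → end (x,ẋ)=(0.157705, 0.402108)
phase 2: p=0.3062, T=0.507, ωT=1.493825, cosh=2.339306, sinh=2.114793; start (x,ẋ)=(0.157705, 0.402108) → end (x,ẋ)=(0.247440, 0.015377)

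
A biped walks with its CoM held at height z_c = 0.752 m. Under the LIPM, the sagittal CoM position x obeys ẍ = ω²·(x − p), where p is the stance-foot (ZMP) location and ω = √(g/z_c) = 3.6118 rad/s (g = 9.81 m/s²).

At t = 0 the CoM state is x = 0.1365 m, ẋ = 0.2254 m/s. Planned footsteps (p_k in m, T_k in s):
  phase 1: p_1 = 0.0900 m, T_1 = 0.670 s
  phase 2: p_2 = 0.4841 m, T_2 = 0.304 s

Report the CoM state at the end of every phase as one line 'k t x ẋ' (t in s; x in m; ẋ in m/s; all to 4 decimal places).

1 0.6700 0.7016 2.2141
2 0.9740 1.6632 4.7350

phase 1: p=0.0900, T=0.670, ωT=2.419906, cosh=5.666866, sinh=5.577936; start (x,ẋ)=(0.136500, 0.225400) → end (x,ẋ)=(0.701609, 2.214119)
phase 2: p=0.4841, T=0.304, ωT=1.097987, cosh=1.665834, sinh=1.332292; start (x,ẋ)=(0.701609, 2.214119) → end (x,ẋ)=(1.663160, 4.735001)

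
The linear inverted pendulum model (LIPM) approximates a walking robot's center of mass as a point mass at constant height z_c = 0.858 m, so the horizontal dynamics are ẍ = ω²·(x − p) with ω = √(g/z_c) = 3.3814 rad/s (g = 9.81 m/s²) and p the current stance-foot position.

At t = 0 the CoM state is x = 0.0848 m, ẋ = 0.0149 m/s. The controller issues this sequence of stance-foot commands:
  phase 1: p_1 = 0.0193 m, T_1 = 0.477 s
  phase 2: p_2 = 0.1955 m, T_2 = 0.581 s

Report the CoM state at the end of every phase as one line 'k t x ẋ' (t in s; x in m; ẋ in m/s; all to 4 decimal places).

phase 1: p=0.0193, T=0.477, ωT=1.612928, cosh=2.608392, sinh=2.409088; start (x,ẋ)=(0.084800, 0.014900) → end (x,ẋ)=(0.200765, 0.572434)
phase 2: p=0.1955, T=0.581, ωT=1.964593, cosh=3.636113, sinh=3.495900; start (x,ẋ)=(0.200765, 0.572434) → end (x,ẋ)=(0.806462, 2.143675)

1 0.4770 0.2008 0.5724
2 1.0580 0.8065 2.1437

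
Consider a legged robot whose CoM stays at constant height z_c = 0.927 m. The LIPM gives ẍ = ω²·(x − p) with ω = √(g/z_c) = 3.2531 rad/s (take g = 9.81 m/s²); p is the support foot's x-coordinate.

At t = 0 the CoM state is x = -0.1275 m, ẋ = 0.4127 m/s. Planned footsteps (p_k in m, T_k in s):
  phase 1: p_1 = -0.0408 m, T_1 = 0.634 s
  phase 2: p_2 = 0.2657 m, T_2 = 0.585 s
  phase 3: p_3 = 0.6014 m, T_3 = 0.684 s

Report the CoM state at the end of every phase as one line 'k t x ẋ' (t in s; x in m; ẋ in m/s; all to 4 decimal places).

1 0.6340 0.1036 0.5580
2 1.2190 0.2723 0.1835
3 1.9030 -0.6811 -4.0366

phase 1: p=-0.0408, T=0.634, ωT=2.062465, cosh=3.996239, sinh=3.869098; start (x,ẋ)=(-0.127500, 0.412700) → end (x,ẋ)=(0.103574, 0.557993)
phase 2: p=0.2657, T=0.585, ωT=1.903063, cosh=3.427760, sinh=3.278648; start (x,ẋ)=(0.103574, 0.557993) → end (x,ẋ)=(0.272346, 0.183464)
phase 3: p=0.6014, T=0.684, ωT=2.225120, cosh=4.681326, sinh=4.573271; start (x,ẋ)=(0.272346, 0.183464) → end (x,ẋ)=(-0.681093, -4.036588)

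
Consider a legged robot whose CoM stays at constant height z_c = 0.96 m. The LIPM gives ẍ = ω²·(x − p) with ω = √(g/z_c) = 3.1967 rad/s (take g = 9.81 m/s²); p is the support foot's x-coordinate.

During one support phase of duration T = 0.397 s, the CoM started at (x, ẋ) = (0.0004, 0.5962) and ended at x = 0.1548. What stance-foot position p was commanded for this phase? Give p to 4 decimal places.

p = 0.1648

ωT = 3.1967·0.397 = 1.269090; cosh(ωT) = 1.919350, sinh(ωT) = 1.638263
x(T) = p + (x₀−p)·cosh(ωT) + (ẋ₀/ω)·sinh(ωT) ⇒ p·(1 − cosh) = x(T) − x₀·cosh − (ẋ₀/ω)·sinh
numerator   = 0.1548 − (0.0004)·1.919350 − (0.5962/3.1967)·1.638263 = -0.151512
denominator = 1 − 1.919350 = -0.919350
p = -0.151512 / -0.919350 = 0.1648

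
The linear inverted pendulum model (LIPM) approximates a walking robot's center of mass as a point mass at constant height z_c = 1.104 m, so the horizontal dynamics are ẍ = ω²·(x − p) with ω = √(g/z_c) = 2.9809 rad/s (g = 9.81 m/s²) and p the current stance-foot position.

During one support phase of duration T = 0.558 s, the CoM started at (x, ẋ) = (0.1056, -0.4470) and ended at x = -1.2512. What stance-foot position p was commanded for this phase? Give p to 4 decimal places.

p = 0.6683

ωT = 2.9809·0.558 = 1.663342; cosh(ωT) = 2.733211, sinh(ωT) = 2.543707
x(T) = p + (x₀−p)·cosh(ωT) + (ẋ₀/ω)·sinh(ωT) ⇒ p·(1 − cosh) = x(T) − x₀·cosh − (ẋ₀/ω)·sinh
numerator   = -1.2512 − (0.1056)·2.733211 − (-0.4470/2.9809)·2.543707 = -1.158386
denominator = 1 − 2.733211 = -1.733211
p = -1.158386 / -1.733211 = 0.6683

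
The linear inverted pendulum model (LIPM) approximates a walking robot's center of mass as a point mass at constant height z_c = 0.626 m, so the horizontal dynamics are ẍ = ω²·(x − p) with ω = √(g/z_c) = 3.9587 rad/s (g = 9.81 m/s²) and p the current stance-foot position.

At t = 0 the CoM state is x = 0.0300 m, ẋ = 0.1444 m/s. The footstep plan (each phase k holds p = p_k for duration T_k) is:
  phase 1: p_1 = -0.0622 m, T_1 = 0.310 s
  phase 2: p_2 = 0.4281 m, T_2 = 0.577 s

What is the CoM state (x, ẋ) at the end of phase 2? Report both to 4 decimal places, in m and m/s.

phase 1: p=-0.0622, T=0.310, ωT=1.227197, cosh=1.852383, sinh=1.559270; start (x,ẋ)=(0.030000, 0.144400) → end (x,ẋ)=(0.165467, 0.836605)
phase 2: p=0.4281, T=0.577, ωT=2.284170, cosh=4.959696, sinh=4.857837; start (x,ẋ)=(0.165467, 0.836605) → end (x,ẋ)=(0.152142, -0.901320)

x = 0.1521, ẋ = -0.9013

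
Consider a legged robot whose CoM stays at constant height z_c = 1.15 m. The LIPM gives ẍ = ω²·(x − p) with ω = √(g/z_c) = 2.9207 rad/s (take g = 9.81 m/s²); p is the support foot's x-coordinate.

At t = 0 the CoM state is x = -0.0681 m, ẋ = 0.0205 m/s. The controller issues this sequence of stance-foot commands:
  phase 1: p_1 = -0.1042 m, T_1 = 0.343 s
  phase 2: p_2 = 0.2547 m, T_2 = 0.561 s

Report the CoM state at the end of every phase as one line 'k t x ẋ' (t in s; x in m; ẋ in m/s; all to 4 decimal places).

phase 1: p=-0.1042, T=0.343, ωT=1.001800, cosh=1.545199, sinh=1.177981; start (x,ẋ)=(-0.068100, 0.020500) → end (x,ẋ)=(-0.040150, 0.155880)
phase 2: p=0.2547, T=0.561, ωT=1.638513, cosh=2.670888, sinh=2.476620; start (x,ẋ)=(-0.040150, 0.155880) → end (x,ẋ)=(-0.400633, -1.716451)

1 0.3430 -0.0402 0.1559
2 0.9040 -0.4006 -1.7165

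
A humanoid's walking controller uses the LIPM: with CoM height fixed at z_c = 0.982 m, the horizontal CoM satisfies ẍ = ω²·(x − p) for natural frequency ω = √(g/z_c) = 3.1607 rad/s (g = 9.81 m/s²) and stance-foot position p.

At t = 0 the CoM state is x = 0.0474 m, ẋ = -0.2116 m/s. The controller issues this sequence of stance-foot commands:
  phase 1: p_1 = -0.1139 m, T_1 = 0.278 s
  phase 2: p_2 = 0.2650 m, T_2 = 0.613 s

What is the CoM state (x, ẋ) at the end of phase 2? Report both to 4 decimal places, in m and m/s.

x = -0.2821, ẋ = -1.5997

phase 1: p=-0.1139, T=0.278, ωT=0.878675, cosh=1.411520, sinh=0.996187; start (x,ẋ)=(0.047400, -0.211600) → end (x,ẋ)=(0.047086, 0.209199)
phase 2: p=0.2650, T=0.613, ωT=1.937509, cosh=3.542751, sinh=3.398688; start (x,ẋ)=(0.047086, 0.209199) → end (x,ẋ)=(-0.282063, -1.599740)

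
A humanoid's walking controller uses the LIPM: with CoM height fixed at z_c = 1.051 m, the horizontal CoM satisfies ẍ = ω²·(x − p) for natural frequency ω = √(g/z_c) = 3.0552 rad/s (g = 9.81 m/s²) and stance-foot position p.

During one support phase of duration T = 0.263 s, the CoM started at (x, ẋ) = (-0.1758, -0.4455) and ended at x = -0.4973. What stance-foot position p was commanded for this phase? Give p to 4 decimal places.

p = 0.3859

ωT = 3.0552·0.263 = 0.803518; cosh(ωT) = 1.340567, sinh(ωT) = 0.892816
x(T) = p + (x₀−p)·cosh(ωT) + (ẋ₀/ω)·sinh(ωT) ⇒ p·(1 − cosh) = x(T) − x₀·cosh − (ẋ₀/ω)·sinh
numerator   = -0.4973 − (-0.1758)·1.340567 − (-0.4455/3.0552)·0.892816 = -0.131441
denominator = 1 − 1.340567 = -0.340567
p = -0.131441 / -0.340567 = 0.3859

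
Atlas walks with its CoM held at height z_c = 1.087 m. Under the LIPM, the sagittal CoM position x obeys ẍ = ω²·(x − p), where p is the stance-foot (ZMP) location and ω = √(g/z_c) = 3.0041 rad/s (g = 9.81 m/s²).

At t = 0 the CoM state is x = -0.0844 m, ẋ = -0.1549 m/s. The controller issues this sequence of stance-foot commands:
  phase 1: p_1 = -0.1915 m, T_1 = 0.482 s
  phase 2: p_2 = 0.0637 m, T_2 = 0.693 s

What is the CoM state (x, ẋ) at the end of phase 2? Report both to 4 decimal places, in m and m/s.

phase 1: p=-0.1915, T=0.482, ωT=1.447976, cosh=2.244771, sinh=2.009725; start (x,ẋ)=(-0.084400, -0.154900) → end (x,ẋ)=(-0.054712, 0.298892)
phase 2: p=0.0637, T=0.693, ωT=2.081841, cosh=4.071961, sinh=3.947260; start (x,ẋ)=(-0.054712, 0.298892) → end (x,ẋ)=(-0.025738, -0.187051)

x = -0.0257, ẋ = -0.1871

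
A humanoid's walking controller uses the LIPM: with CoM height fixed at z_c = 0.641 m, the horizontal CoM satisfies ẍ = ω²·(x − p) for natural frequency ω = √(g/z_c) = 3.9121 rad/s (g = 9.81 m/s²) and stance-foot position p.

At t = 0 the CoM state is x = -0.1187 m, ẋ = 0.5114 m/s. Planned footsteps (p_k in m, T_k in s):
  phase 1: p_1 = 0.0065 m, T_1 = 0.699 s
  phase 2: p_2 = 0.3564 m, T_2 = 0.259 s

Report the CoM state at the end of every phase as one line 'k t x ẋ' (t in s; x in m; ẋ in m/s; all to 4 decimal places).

1 0.6990 0.0407 0.1989
2 0.9580 -0.0749 -1.1666

phase 1: p=0.0065, T=0.699, ωT=2.734558, cosh=7.733927, sinh=7.669005; start (x,ẋ)=(-0.118700, 0.511400) → end (x,ẋ)=(0.040725, 0.198891)
phase 2: p=0.3564, T=0.259, ωT=1.013234, cosh=1.558769, sinh=1.195726; start (x,ẋ)=(0.040725, 0.198891) → end (x,ẋ)=(-0.074874, -1.166640)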